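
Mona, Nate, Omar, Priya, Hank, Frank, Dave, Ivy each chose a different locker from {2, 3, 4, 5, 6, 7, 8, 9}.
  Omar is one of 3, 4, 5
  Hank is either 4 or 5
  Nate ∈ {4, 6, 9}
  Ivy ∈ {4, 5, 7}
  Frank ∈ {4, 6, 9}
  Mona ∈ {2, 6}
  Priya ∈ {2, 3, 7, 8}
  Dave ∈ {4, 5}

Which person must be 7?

The 8 variables together cover exactly {2, 3, 4, 5, 6, 7, 8, 9} — 8 values for 8 variables — and 8 appears only in Priya's list, so Priya = 8.
The 7 still-open variables draw from only 7 values {2, 3, 4, 5, 6, 7, 9}, so each is used; only Mona can be 2, hence Mona = 2.
Among the 6 still-open variables, 3 fits only Omar (and all 6 values in {3, 4, 5, 6, 7, 9} must be used), so Omar = 3.
Among the 5 still-open variables, 7 fits only Ivy (and all 5 values in {4, 5, 6, 7, 9} must be used), so Ivy = 7.

Ivy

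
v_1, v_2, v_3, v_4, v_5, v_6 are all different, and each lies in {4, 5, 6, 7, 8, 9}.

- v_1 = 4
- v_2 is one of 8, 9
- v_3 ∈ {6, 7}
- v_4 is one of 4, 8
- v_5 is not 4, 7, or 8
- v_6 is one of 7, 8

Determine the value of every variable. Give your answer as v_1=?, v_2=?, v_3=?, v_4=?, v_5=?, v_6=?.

v_1 must be 4 (only option left). Remove 4 from v_4.
v_4's domain is down to {8}, so v_4 = 8. Eliminate 8 elsewhere: v_2, v_6.
v_6's domain is down to {7}, so v_6 = 7. Remove 7 from v_3.
v_2's domain is down to {9}, so v_2 = 9. Eliminate 9 elsewhere: v_5.
v_3's domain is down to {6}, so v_3 = 6. Strike 6 from v_5.
v_5 must be 5 (only option left).

v_1=4, v_2=9, v_3=6, v_4=8, v_5=5, v_6=7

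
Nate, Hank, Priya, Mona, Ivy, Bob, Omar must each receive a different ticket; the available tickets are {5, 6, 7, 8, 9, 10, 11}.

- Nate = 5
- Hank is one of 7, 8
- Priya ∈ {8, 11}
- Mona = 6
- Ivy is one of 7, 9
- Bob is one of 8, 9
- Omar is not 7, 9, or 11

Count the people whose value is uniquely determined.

Nate has just one choice, so Nate = 5. Strike 5 from Omar.
Mona must be 6 (only option left). Remove 6 from Omar.
The 5 still-open variables together cover exactly {7, 8, 9, 10, 11} — 5 values for 5 variables — and 10 appears only in Omar's list, so Omar = 10.
Among the 4 still-open variables, 11 fits only Priya (and all 4 values in {7, 8, 9, 11} must be used), so Priya = 11.
Determined: Nate=5, Priya=11, Mona=6, Omar=10. The other people each still have more than one consistent value. That makes 4.

4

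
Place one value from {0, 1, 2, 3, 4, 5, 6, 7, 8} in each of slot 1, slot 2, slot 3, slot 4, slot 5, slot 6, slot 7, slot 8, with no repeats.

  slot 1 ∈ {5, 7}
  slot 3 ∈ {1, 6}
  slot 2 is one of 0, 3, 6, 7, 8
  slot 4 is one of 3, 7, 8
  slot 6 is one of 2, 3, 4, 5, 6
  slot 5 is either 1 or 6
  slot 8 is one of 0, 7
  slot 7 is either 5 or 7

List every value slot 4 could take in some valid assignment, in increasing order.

3, 8

slot 1 and slot 7 between them cover only {5, 7} — a naked pair. Remove those values from slot 2, slot 4, slot 6, slot 8.
slot 8 must be 0 (only option left). So slot 2 can't be 0.
slot 3 and slot 5 between them cover only {1, 6} — a naked pair. Remove those values from slot 2, slot 6.
The 2 variables slot 2 and slot 4 are confined to {3, 8}, which locks those values in; drop them from slot 6.
No further eliminations apply; slot 4 can still be any of 3, 8.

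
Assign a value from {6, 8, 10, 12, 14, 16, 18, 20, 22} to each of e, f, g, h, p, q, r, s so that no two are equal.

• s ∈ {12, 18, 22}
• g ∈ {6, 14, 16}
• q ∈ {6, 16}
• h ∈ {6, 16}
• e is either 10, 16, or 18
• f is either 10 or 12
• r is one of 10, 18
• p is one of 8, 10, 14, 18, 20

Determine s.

h and q between them cover only {6, 16} — a naked pair. Remove those values from e, g.
g has just one choice, so g = 14. Strike 14 from p.
e and r share exactly the 2 values {10, 18}; by pigeonhole those values go to them, so strike 10, 18 from f, p, s.
That leaves f = 12. Strike 12 from s.
So s = 22.

22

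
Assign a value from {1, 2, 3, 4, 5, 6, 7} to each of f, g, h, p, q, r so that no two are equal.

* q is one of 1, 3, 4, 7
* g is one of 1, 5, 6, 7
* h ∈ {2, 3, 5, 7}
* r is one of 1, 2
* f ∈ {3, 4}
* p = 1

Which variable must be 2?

p has just one choice, so p = 1. Strike 1 from g, q, r.
So 2 goes to r.

r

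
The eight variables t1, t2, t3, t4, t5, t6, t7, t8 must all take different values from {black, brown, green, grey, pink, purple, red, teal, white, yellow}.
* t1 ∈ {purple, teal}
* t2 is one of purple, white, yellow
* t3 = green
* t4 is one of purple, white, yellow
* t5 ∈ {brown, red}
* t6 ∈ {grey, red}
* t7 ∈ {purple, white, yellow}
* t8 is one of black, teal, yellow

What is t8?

t3 has just one choice, so t3 = green.
t2, t4, t7 share exactly the 3 values {purple, white, yellow}; by pigeonhole those values go to them, so strike purple, white, yellow from t1, t8.
t1's domain is down to {teal}, so t1 = teal. Strike teal from t8.
So t8 = black.

black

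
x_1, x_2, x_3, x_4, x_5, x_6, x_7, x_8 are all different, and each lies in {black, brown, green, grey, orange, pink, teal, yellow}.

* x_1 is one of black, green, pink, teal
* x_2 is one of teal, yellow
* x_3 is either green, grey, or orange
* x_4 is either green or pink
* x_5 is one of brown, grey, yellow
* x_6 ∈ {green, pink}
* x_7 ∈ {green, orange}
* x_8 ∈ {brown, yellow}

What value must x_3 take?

The 8 variables together cover exactly {black, brown, green, grey, orange, pink, teal, yellow} — 8 values for 8 variables — and black appears only in x_1's list, so x_1 = black.
Among the 7 still-open variables, teal fits only x_2 (and all 7 values in {brown, green, grey, orange, pink, teal, yellow} must be used), so x_2 = teal.
The 2 variables x_4 and x_6 are confined to {green, pink}, which locks those values in; drop them from x_3, x_7.
x_7's domain is down to {orange}, so x_7 = orange. Eliminate orange elsewhere: x_3.
So x_3 = grey.

grey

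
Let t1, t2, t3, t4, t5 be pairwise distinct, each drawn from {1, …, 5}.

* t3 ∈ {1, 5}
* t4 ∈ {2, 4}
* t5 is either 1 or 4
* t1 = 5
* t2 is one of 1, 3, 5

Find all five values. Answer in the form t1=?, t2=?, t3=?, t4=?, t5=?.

t1 must be 5 (only option left). Eliminate 5 elsewhere: t2, t3.
t3 must be 1 (only option left). So t2, t5 can't be 1.
t5 has just one choice, so t5 = 4. Remove 4 from t4.
t2's domain is down to {3}, so t2 = 3.
That leaves t4 = 2.

t1=5, t2=3, t3=1, t4=2, t5=4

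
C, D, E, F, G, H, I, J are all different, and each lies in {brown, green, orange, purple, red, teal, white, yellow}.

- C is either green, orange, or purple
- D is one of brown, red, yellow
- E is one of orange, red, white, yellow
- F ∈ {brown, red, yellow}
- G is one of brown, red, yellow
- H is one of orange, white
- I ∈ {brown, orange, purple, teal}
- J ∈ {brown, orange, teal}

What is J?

Among the 8 variables, green fits only C (and all 8 values in {brown, green, orange, purple, red, teal, white, yellow} must be used), so C = green.
Among the 7 still-open variables, purple fits only I (and all 7 values in {brown, orange, purple, red, teal, white, yellow} must be used), so I = purple.
The 6 still-open variables draw from only 6 values {brown, orange, red, teal, white, yellow}, so each is used; only J can be teal, hence J = teal.

teal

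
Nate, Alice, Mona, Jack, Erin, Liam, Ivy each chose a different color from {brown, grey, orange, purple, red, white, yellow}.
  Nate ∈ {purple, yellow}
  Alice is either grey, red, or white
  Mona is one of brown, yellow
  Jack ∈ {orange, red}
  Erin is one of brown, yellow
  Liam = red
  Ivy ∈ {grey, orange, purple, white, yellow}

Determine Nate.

purple

Liam has just one choice, so Liam = red. Eliminate red elsewhere: Alice, Jack.
Jack's domain is down to {orange}, so Jack = orange. So Ivy can't be orange.
The 2 variables Mona and Erin are confined to {brown, yellow}, which locks those values in; drop them from Nate, Ivy.
So Nate = purple.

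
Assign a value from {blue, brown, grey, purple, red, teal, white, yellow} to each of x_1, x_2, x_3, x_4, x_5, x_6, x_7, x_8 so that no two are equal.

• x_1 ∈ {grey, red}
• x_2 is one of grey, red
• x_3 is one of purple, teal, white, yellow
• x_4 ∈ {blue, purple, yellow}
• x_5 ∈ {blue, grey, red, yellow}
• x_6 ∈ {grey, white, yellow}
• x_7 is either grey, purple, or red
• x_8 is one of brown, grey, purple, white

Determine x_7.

The 8 variables together cover exactly {blue, brown, grey, purple, red, teal, white, yellow} — 8 values for 8 variables — and brown appears only in x_8's list, so x_8 = brown.
The 7 still-open variables together cover exactly {blue, grey, purple, red, teal, white, yellow} — 7 values for 7 variables — and teal appears only in x_3's list, so x_3 = teal.
The 6 still-open variables draw from only 6 values {blue, grey, purple, red, white, yellow}, so each is used; only x_6 can be white, hence x_6 = white.
x_1 and x_2 between them cover only {grey, red} — a naked pair. Remove those values from x_5, x_7.
So x_7 = purple.

purple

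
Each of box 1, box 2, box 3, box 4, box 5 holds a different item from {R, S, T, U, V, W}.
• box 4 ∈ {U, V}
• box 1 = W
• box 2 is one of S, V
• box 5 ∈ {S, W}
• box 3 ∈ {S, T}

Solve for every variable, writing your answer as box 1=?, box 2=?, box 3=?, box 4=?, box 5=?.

box 1 must be W (only option left). Eliminate W elsewhere: box 5.
box 5 has just one choice, so box 5 = S. So box 2, box 3 can't be S.
box 2's domain is down to {V}, so box 2 = V. So box 4 can't be V.
box 3 must be T (only option left).
box 4 must be U (only option left).

box 1=W, box 2=V, box 3=T, box 4=U, box 5=S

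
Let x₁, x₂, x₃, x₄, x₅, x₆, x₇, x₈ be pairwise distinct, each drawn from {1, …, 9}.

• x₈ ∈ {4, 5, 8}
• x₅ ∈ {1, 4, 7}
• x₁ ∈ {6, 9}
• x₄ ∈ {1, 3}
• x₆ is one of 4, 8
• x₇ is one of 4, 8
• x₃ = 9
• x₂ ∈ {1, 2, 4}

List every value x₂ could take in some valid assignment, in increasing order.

x₃'s domain is down to {9}, so x₃ = 9. Remove 9 from x₁.
x₁ must be 6 (only option left).
x₆ and x₇ between them cover only {4, 8} — a naked pair. Remove those values from x₂, x₅, x₈.
That leaves x₈ = 5.
No further eliminations apply; x₂ can still be any of 1, 2.

1, 2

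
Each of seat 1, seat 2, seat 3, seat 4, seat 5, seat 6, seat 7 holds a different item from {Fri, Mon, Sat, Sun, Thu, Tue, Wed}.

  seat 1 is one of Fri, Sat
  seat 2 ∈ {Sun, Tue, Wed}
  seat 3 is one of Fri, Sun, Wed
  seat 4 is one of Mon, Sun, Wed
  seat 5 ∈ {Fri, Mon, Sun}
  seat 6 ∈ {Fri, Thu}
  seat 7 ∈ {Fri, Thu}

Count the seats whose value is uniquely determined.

Among the 7 variables, Sat fits only seat 1 (and all 7 values in {Fri, Mon, Sat, Sun, Thu, Tue, Wed} must be used), so seat 1 = Sat.
Among the 6 still-open variables, Tue fits only seat 2 (and all 6 values in {Fri, Mon, Sun, Thu, Tue, Wed} must be used), so seat 2 = Tue.
seat 6 and seat 7 share exactly the 2 values {Fri, Thu}; by pigeonhole those values go to them, so strike Fri, Thu from seat 3, seat 5.
Determined: seat 1=Sat, seat 2=Tue. The other seats each still have more than one consistent value. That makes 2.

2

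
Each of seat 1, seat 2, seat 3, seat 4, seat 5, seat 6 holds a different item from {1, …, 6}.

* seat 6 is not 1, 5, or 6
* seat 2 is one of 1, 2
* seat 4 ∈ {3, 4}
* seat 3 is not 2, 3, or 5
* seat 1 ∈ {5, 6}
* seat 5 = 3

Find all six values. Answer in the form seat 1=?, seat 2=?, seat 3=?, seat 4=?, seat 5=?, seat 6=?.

seat 1=5, seat 2=1, seat 3=6, seat 4=4, seat 5=3, seat 6=2

seat 5's domain is down to {3}, so seat 5 = 3. So seat 4, seat 6 can't be 3.
seat 4's domain is down to {4}, so seat 4 = 4. So seat 3, seat 6 can't be 4.
seat 6's domain is down to {2}, so seat 6 = 2. So seat 2 can't be 2.
seat 2's domain is down to {1}, so seat 2 = 1. So seat 3 can't be 1.
seat 3 must be 6 (only option left). Remove 6 from seat 1.
seat 1 has just one choice, so seat 1 = 5.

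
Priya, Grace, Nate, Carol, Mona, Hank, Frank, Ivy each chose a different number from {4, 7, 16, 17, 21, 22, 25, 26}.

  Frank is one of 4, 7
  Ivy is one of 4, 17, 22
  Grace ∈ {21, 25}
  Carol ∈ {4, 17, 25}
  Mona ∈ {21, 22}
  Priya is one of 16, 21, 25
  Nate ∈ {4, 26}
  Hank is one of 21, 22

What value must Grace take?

The 8 variables draw from only 8 values {4, 7, 16, 17, 21, 22, 25, 26}, so each is used; only Frank can be 7, hence Frank = 7.
The 7 still-open variables draw from only 7 values {4, 16, 17, 21, 22, 25, 26}, so each is used; only Priya can be 16, hence Priya = 16.
The 6 still-open variables draw from only 6 values {4, 17, 21, 22, 25, 26}, so each is used; only Nate can be 26, hence Nate = 26.
Mona and Hank share exactly the 2 values {21, 22}; by pigeonhole those values go to them, so strike 21, 22 from Grace, Ivy.
So Grace = 25.

25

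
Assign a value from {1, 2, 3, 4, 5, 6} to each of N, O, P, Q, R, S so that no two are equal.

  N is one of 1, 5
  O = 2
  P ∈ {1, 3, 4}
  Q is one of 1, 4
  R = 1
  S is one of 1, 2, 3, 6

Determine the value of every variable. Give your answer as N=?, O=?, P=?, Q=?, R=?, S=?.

O has just one choice, so O = 2. Strike 2 from S.
R's domain is down to {1}, so R = 1. So N, P, Q, S can't be 1.
N must be 5 (only option left).
Q's domain is down to {4}, so Q = 4. Eliminate 4 elsewhere: P.
P has just one choice, so P = 3. Eliminate 3 elsewhere: S.
S must be 6 (only option left).

N=5, O=2, P=3, Q=4, R=1, S=6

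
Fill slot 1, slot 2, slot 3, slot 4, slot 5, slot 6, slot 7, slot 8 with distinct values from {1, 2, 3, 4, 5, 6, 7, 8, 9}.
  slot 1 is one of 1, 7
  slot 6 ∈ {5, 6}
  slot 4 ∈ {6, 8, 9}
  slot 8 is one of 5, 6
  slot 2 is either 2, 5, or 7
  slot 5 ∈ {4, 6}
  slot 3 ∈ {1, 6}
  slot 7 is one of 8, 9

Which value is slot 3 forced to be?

1

Among the 8 variables, 2 fits only slot 2 (and all 8 values in {1, 2, 4, 5, 6, 7, 8, 9} must be used), so slot 2 = 2.
The 7 still-open variables together cover exactly {1, 4, 5, 6, 7, 8, 9} — 7 values for 7 variables — and 4 appears only in slot 5's list, so slot 5 = 4.
The 6 still-open variables together cover exactly {1, 5, 6, 7, 8, 9} — 6 values for 6 variables — and 7 appears only in slot 1's list, so slot 1 = 7.
The 5 still-open variables draw from only 5 values {1, 5, 6, 8, 9}, so each is used; only slot 3 can be 1, hence slot 3 = 1.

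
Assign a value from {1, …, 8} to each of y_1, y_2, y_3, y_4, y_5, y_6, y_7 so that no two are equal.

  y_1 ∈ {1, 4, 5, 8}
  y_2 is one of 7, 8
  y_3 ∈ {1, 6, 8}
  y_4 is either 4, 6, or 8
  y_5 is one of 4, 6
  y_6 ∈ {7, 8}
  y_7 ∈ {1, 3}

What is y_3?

1

Among the 7 variables, 3 fits only y_7 (and all 7 values in {1, 3, 4, 5, 6, 7, 8} must be used), so y_7 = 3.
The 6 still-open variables together cover exactly {1, 4, 5, 6, 7, 8} — 6 values for 6 variables — and 5 appears only in y_1's list, so y_1 = 5.
The 5 still-open variables together cover exactly {1, 4, 6, 7, 8} — 5 values for 5 variables — and 1 appears only in y_3's list, so y_3 = 1.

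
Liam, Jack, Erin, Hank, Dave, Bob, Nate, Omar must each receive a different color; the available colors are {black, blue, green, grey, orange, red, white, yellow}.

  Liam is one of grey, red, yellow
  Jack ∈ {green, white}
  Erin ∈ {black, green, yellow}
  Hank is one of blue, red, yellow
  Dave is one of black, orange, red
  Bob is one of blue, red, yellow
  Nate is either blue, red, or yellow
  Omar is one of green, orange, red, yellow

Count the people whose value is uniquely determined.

2

The 8 variables draw from only 8 values {black, blue, green, grey, orange, red, white, yellow}, so each is used; only Liam can be grey, hence Liam = grey.
Among the 7 still-open variables, white fits only Jack (and all 7 values in {black, blue, green, orange, red, white, yellow} must be used), so Jack = white.
Hank, Bob, Nate share exactly the 3 values {blue, red, yellow}; by pigeonhole those values go to them, so strike blue, red, yellow from Erin, Dave, Omar.
Determined: Liam=grey, Jack=white. The other people each still have more than one consistent value. That makes 2.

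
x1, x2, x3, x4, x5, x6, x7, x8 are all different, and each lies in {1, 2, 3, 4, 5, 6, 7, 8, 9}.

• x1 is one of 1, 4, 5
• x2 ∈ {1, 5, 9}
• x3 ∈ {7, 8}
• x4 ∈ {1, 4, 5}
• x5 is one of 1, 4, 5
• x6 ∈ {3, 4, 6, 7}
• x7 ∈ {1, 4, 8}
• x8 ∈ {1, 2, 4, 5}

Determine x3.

7

x1, x4, x5 share exactly the 3 values {1, 4, 5}; by pigeonhole those values go to them, so strike 1, 4, 5 from x2, x6, x7, x8.
x2 must be 9 (only option left).
That leaves x7 = 8. Eliminate 8 elsewhere: x3.
So x3 = 7.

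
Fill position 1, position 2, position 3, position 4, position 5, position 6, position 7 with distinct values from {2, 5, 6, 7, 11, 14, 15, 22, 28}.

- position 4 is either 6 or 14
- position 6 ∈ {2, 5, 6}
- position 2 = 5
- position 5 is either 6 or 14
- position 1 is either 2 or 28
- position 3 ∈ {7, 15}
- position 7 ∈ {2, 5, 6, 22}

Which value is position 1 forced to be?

28

position 2 has just one choice, so position 2 = 5. Strike 5 from position 6, position 7.
The 2 variables position 4 and position 5 are confined to {6, 14}, which locks those values in; drop them from position 6, position 7.
position 6 must be 2 (only option left). Remove 2 from position 1, position 7.
So position 1 = 28.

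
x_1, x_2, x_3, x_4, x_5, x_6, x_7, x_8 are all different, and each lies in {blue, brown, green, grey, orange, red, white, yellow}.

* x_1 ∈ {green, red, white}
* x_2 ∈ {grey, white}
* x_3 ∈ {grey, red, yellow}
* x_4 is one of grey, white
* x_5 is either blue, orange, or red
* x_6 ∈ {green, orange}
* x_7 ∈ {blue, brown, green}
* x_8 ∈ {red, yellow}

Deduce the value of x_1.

green

The 8 variables draw from only 8 values {blue, brown, green, grey, orange, red, white, yellow}, so each is used; only x_7 can be brown, hence x_7 = brown.
The 7 still-open variables together cover exactly {blue, green, grey, orange, red, white, yellow} — 7 values for 7 variables — and blue appears only in x_5's list, so x_5 = blue.
Among the 6 still-open variables, orange fits only x_6 (and all 6 values in {green, grey, orange, red, white, yellow} must be used), so x_6 = orange.
Among the 5 still-open variables, green fits only x_1 (and all 5 values in {green, grey, red, white, yellow} must be used), so x_1 = green.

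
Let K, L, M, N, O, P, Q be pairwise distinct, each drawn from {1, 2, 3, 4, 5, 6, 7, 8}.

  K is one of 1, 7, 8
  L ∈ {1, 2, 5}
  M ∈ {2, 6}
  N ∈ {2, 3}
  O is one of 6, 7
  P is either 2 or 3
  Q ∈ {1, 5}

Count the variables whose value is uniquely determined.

The 7 variables together cover exactly {1, 2, 3, 5, 6, 7, 8} — 7 values for 7 variables — and 8 appears only in K's list, so K = 8.
The 6 still-open variables draw from only 6 values {1, 2, 3, 5, 6, 7}, so each is used; only O can be 7, hence O = 7.
The 5 still-open variables draw from only 5 values {1, 2, 3, 5, 6}, so each is used; only M can be 6, hence M = 6.
N and P between them cover only {2, 3} — a naked pair. Remove those values from L.
Determined: K=8, M=6, O=7. The other variables each still have more than one consistent value. That makes 3.

3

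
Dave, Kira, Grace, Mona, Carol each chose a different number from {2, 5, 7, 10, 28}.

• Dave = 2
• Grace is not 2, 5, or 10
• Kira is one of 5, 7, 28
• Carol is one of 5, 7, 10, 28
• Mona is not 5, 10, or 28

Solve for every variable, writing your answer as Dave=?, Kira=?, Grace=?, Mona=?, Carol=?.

Dave has just one choice, so Dave = 2. Remove 2 from Mona.
Mona must be 7 (only option left). Eliminate 7 elsewhere: Kira, Grace, Carol.
That leaves Grace = 28. Strike 28 from Kira, Carol.
That leaves Kira = 5. Strike 5 from Carol.
Carol has just one choice, so Carol = 10.

Dave=2, Kira=5, Grace=28, Mona=7, Carol=10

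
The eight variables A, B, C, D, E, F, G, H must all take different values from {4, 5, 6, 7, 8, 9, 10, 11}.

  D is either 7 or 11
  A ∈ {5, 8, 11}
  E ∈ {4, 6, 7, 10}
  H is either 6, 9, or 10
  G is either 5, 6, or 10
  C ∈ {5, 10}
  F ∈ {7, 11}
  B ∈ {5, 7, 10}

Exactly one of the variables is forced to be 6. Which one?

Among the 8 variables, 4 fits only E (and all 8 values in {4, 5, 6, 7, 8, 9, 10, 11} must be used), so E = 4.
The 7 still-open variables draw from only 7 values {5, 6, 7, 8, 9, 10, 11}, so each is used; only A can be 8, hence A = 8.
The 6 still-open variables together cover exactly {5, 6, 7, 9, 10, 11} — 6 values for 6 variables — and 9 appears only in H's list, so H = 9.
Among the 5 still-open variables, 6 fits only G (and all 5 values in {5, 6, 7, 10, 11} must be used), so G = 6.

G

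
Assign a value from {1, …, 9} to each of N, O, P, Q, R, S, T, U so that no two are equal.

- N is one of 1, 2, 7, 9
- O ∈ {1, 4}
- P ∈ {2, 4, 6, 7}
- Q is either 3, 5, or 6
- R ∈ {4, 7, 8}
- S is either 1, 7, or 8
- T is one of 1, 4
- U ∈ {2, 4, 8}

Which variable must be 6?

The 2 variables O and T are confined to {1, 4}, which locks those values in; drop them from N, P, R, S, U.
R and S share exactly the 2 values {7, 8}; by pigeonhole those values go to them, so strike 7, 8 from N, P, U.
U has just one choice, so U = 2. So N, P can't be 2.
So 6 goes to P.

P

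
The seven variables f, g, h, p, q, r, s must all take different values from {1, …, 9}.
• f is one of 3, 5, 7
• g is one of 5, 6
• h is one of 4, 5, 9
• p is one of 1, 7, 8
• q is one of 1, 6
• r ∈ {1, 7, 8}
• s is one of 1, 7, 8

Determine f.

3

p, r, s between them cover only {1, 7, 8} — a naked triple. Remove those values from f, q.
q must be 6 (only option left). So g can't be 6.
That leaves g = 5. Remove 5 from f, h.
So f = 3.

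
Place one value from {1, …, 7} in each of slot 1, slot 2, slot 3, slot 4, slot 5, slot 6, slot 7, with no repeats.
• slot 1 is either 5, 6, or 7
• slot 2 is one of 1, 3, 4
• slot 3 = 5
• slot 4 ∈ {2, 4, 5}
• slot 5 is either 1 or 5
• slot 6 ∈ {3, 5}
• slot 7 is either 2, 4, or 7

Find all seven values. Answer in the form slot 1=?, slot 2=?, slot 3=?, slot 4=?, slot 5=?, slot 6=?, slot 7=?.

slot 1=6, slot 2=4, slot 3=5, slot 4=2, slot 5=1, slot 6=3, slot 7=7

slot 3 must be 5 (only option left). Eliminate 5 elsewhere: slot 1, slot 4, slot 5, slot 6.
slot 5 must be 1 (only option left). Eliminate 1 elsewhere: slot 2.
slot 6's domain is down to {3}, so slot 6 = 3. So slot 2 can't be 3.
slot 2 must be 4 (only option left). Remove 4 from slot 4, slot 7.
That leaves slot 4 = 2. Remove 2 from slot 7.
slot 7's domain is down to {7}, so slot 7 = 7. Strike 7 from slot 1.
slot 1's domain is down to {6}, so slot 1 = 6.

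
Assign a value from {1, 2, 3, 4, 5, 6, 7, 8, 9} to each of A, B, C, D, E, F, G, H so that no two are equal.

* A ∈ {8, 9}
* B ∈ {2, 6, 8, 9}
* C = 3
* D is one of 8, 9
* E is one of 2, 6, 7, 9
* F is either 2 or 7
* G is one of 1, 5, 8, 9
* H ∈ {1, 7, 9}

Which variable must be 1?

H

C must be 3 (only option left).
The 7 still-open variables together cover exactly {1, 2, 5, 6, 7, 8, 9} — 7 values for 7 variables — and 5 appears only in G's list, so G = 5.
Among the 6 still-open variables, 1 fits only H (and all 6 values in {1, 2, 6, 7, 8, 9} must be used), so H = 1.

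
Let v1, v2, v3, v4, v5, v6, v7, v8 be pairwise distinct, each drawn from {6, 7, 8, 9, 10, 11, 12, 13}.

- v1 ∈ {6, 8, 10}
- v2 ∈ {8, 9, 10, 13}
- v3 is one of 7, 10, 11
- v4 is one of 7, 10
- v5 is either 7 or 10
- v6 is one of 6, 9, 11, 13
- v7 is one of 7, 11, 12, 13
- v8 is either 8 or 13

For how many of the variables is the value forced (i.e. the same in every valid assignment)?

Among the 8 variables, 12 fits only v7 (and all 8 values in {6, 7, 8, 9, 10, 11, 12, 13} must be used), so v7 = 12.
v4 and v5 between them cover only {7, 10} — a naked pair. Remove those values from v1, v2, v3.
v3 has just one choice, so v3 = 11. Strike 11 from v6.
Determined: v3=11, v7=12. The other variables each still have more than one consistent value. That makes 2.

2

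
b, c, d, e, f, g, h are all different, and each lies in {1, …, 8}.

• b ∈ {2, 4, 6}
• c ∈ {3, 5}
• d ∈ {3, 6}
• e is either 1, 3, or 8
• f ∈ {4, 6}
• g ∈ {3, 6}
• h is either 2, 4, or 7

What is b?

The 2 variables d and g are confined to {3, 6}, which locks those values in; drop them from b, c, e, f.
c must be 5 (only option left).
f's domain is down to {4}, so f = 4. Remove 4 from b, h.
So b = 2.

2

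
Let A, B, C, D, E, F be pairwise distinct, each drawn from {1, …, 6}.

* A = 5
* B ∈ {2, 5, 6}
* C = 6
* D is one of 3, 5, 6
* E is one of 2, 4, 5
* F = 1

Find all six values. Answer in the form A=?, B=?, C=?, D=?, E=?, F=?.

A=5, B=2, C=6, D=3, E=4, F=1

A must be 5 (only option left). So B, D, E can't be 5.
C has just one choice, so C = 6. Strike 6 from B, D.
D's domain is down to {3}, so D = 3.
That leaves F = 1.
B has just one choice, so B = 2. So E can't be 2.
E has just one choice, so E = 4.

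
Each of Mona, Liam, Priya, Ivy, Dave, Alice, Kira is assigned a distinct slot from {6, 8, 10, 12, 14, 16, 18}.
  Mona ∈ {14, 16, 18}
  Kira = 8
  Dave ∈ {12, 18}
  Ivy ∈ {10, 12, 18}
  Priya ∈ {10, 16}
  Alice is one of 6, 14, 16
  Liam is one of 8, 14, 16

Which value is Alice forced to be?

Kira's domain is down to {8}, so Kira = 8. So Liam can't be 8.
Among the 6 still-open variables, 6 fits only Alice (and all 6 values in {6, 10, 12, 14, 16, 18} must be used), so Alice = 6.

6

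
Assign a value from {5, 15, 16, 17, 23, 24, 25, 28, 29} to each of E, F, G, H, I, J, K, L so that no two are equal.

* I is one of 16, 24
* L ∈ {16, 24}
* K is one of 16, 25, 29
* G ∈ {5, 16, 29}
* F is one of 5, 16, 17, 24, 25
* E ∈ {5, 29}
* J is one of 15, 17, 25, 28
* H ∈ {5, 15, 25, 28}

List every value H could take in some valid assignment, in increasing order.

15, 28

I and L between them cover only {16, 24} — a naked pair. Remove those values from F, G, K.
The 2 variables E and G are confined to {5, 29}, which locks those values in; drop them from F, H, K.
K's domain is down to {25}, so K = 25. Eliminate 25 elsewhere: F, H, J.
F must be 17 (only option left). So J can't be 17.
No further eliminations apply; H can still be any of 15, 28.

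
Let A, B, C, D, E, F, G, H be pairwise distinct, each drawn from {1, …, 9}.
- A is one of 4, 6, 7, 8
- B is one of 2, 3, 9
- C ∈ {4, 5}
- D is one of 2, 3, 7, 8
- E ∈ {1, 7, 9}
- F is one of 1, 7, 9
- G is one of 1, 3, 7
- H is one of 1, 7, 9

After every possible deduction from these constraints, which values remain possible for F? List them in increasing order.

1, 7, 9

E, F, H between them cover only {1, 7, 9} — a naked triple. Remove those values from A, B, D, G.
That leaves G = 3. Remove 3 from B, D.
B must be 2 (only option left). Strike 2 from D.
D must be 8 (only option left). Eliminate 8 elsewhere: A.
No further eliminations apply; F can still be any of 1, 7, 9.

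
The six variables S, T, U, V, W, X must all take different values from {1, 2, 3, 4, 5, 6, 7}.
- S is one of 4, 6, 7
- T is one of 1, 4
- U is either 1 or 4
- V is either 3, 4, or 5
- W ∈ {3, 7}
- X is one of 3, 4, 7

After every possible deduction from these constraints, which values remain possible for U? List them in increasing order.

Among the 6 variables, 5 fits only V (and all 6 values in {1, 3, 4, 5, 6, 7} must be used), so V = 5.
Among the 5 still-open variables, 6 fits only S (and all 5 values in {1, 3, 4, 6, 7} must be used), so S = 6.
The 2 variables T and U are confined to {1, 4}, which locks those values in; drop them from X.
No further eliminations apply; U can still be any of 1, 4.

1, 4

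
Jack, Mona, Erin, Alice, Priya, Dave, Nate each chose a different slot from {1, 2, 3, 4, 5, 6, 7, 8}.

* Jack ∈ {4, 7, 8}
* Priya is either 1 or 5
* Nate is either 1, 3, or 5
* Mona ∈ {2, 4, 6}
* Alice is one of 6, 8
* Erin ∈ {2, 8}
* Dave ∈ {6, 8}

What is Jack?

7

Alice and Dave share exactly the 2 values {6, 8}; by pigeonhole those values go to them, so strike 6, 8 from Jack, Mona, Erin.
Erin must be 2 (only option left). Remove 2 from Mona.
Mona's domain is down to {4}, so Mona = 4. Strike 4 from Jack.
So Jack = 7.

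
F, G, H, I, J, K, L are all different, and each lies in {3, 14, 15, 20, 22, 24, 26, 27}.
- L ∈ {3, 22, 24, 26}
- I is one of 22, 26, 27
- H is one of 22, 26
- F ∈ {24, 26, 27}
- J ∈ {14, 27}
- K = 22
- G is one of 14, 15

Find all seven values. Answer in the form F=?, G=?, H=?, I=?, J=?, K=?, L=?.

F=24, G=15, H=26, I=27, J=14, K=22, L=3

K has just one choice, so K = 22. So H, I, L can't be 22.
H's domain is down to {26}, so H = 26. So F, I, L can't be 26.
I's domain is down to {27}, so I = 27. Remove 27 from F, J.
That leaves J = 14. Eliminate 14 elsewhere: G.
F has just one choice, so F = 24. So L can't be 24.
G must be 15 (only option left).
That leaves L = 3.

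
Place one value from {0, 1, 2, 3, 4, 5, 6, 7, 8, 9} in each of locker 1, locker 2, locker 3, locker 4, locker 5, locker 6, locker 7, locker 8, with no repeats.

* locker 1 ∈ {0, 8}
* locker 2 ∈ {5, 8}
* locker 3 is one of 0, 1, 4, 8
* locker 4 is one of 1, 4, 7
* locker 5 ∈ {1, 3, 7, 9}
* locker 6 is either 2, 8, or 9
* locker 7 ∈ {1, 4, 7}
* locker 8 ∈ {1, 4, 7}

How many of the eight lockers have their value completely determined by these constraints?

1

locker 4, locker 7, locker 8 between them cover only {1, 4, 7} — a naked triple. Remove those values from locker 3, locker 5.
locker 1 and locker 3 between them cover only {0, 8} — a naked pair. Remove those values from locker 2, locker 6.
locker 2 must be 5 (only option left).
Determined: locker 2=5. The other lockers each still have more than one consistent value. That makes 1.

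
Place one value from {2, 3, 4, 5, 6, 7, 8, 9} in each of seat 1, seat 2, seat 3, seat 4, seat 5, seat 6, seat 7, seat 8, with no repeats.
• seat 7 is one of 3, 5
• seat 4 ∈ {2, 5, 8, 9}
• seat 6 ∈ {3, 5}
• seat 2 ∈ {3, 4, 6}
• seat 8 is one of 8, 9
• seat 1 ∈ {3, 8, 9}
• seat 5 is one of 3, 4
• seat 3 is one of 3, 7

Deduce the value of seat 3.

The 8 variables together cover exactly {2, 3, 4, 5, 6, 7, 8, 9} — 8 values for 8 variables — and 2 appears only in seat 4's list, so seat 4 = 2.
The 7 still-open variables draw from only 7 values {3, 4, 5, 6, 7, 8, 9}, so each is used; only seat 2 can be 6, hence seat 2 = 6.
The 6 still-open variables draw from only 6 values {3, 4, 5, 7, 8, 9}, so each is used; only seat 5 can be 4, hence seat 5 = 4.
Among the 5 still-open variables, 7 fits only seat 3 (and all 5 values in {3, 5, 7, 8, 9} must be used), so seat 3 = 7.

7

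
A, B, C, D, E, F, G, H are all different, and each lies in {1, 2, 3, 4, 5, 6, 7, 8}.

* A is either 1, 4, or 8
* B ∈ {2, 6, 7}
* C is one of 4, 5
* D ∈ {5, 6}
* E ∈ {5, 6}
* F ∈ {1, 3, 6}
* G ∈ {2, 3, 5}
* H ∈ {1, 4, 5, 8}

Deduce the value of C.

The 8 variables together cover exactly {1, 2, 3, 4, 5, 6, 7, 8} — 8 values for 8 variables — and 7 appears only in B's list, so B = 7.
The 7 still-open variables together cover exactly {1, 2, 3, 4, 5, 6, 8} — 7 values for 7 variables — and 2 appears only in G's list, so G = 2.
Among the 6 still-open variables, 3 fits only F (and all 6 values in {1, 3, 4, 5, 6, 8} must be used), so F = 3.
The 2 variables D and E are confined to {5, 6}, which locks those values in; drop them from C, H.
So C = 4.

4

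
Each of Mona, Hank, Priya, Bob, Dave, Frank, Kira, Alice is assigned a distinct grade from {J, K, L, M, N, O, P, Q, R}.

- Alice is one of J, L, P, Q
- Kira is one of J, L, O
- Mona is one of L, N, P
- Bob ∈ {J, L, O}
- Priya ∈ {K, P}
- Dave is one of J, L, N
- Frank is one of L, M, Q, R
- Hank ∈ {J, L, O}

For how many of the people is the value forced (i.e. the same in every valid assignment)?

4

The 3 variables Hank, Bob, Kira are confined to {J, L, O}, which locks those values in; drop them from Mona, Dave, Frank, Alice.
Dave has just one choice, so Dave = N. So Mona can't be N.
Mona must be P (only option left). So Priya, Alice can't be P.
Priya has just one choice, so Priya = K.
Alice's domain is down to {Q}, so Alice = Q. Strike Q from Frank.
Determined: Mona=P, Priya=K, Dave=N, Alice=Q. The other people each still have more than one consistent value. That makes 4.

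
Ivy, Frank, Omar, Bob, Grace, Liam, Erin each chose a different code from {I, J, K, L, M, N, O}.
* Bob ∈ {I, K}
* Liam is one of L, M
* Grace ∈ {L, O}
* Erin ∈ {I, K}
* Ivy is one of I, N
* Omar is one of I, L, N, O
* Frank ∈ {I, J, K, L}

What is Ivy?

N

The 7 variables draw from only 7 values {I, J, K, L, M, N, O}, so each is used; only Frank can be J, hence Frank = J.
Among the 6 still-open variables, M fits only Liam (and all 6 values in {I, K, L, M, N, O} must be used), so Liam = M.
Bob and Erin between them cover only {I, K} — a naked pair. Remove those values from Ivy, Omar.
So Ivy = N.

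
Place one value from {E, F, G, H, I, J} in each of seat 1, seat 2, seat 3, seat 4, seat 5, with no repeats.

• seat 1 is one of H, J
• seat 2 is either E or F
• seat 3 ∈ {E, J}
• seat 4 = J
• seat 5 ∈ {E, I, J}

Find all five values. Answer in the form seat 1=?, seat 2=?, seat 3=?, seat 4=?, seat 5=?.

seat 4 must be J (only option left). Eliminate J elsewhere: seat 1, seat 3, seat 5.
seat 1 must be H (only option left).
seat 3 must be E (only option left). So seat 2, seat 5 can't be E.
seat 5 must be I (only option left).
seat 2 has just one choice, so seat 2 = F.

seat 1=H, seat 2=F, seat 3=E, seat 4=J, seat 5=I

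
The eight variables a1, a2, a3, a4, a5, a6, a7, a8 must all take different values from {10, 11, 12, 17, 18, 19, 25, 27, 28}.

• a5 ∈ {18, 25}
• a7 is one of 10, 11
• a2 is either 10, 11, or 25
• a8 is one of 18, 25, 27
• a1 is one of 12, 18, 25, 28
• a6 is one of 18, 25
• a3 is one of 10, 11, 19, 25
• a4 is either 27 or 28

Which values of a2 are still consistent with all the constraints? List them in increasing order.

The 8 variables draw from only 8 values {10, 11, 12, 18, 19, 25, 27, 28}, so each is used; only a1 can be 12, hence a1 = 12.
The 7 still-open variables together cover exactly {10, 11, 18, 19, 25, 27, 28} — 7 values for 7 variables — and 19 appears only in a3's list, so a3 = 19.
The 6 still-open variables draw from only 6 values {10, 11, 18, 25, 27, 28}, so each is used; only a4 can be 28, hence a4 = 28.
The 5 still-open variables together cover exactly {10, 11, 18, 25, 27} — 5 values for 5 variables — and 27 appears only in a8's list, so a8 = 27.
a5 and a6 share exactly the 2 values {18, 25}; by pigeonhole those values go to them, so strike 18, 25 from a2.
No further eliminations apply; a2 can still be any of 10, 11.

10, 11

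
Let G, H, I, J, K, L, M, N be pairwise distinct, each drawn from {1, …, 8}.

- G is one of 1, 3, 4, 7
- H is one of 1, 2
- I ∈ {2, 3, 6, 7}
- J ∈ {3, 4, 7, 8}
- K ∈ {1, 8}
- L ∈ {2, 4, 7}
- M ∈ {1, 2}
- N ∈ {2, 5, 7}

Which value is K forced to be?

8

The 8 variables draw from only 8 values {1, 2, 3, 4, 5, 6, 7, 8}, so each is used; only N can be 5, hence N = 5.
The 7 still-open variables draw from only 7 values {1, 2, 3, 4, 6, 7, 8}, so each is used; only I can be 6, hence I = 6.
The 2 variables H and M are confined to {1, 2}, which locks those values in; drop them from G, K, L.
So K = 8.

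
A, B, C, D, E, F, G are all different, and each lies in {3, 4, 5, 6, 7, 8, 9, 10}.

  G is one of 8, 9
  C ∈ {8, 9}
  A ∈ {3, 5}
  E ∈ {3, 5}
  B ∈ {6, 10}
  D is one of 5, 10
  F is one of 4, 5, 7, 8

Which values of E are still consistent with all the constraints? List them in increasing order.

A and E between them cover only {3, 5} — a naked pair. Remove those values from D, F.
D's domain is down to {10}, so D = 10. Strike 10 from B.
B's domain is down to {6}, so B = 6.
C and G share exactly the 2 values {8, 9}; by pigeonhole those values go to them, so strike 8, 9 from F.
No further eliminations apply; E can still be any of 3, 5.

3, 5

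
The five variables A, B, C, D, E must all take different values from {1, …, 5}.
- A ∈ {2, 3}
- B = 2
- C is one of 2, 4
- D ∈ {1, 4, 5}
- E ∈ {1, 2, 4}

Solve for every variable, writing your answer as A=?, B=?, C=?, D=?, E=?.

B must be 2 (only option left). Remove 2 from A, C, E.
That leaves C = 4. Remove 4 from D, E.
E must be 1 (only option left). Eliminate 1 elsewhere: D.
A has just one choice, so A = 3.
D has just one choice, so D = 5.

A=3, B=2, C=4, D=5, E=1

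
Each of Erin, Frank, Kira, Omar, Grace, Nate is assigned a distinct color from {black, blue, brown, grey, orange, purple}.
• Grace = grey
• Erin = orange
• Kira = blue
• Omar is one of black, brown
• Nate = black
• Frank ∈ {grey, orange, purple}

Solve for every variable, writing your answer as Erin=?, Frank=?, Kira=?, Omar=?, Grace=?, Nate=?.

Erin has just one choice, so Erin = orange. Remove orange from Frank.
That leaves Kira = blue.
Grace's domain is down to {grey}, so Grace = grey. Strike grey from Frank.
Nate's domain is down to {black}, so Nate = black. So Omar can't be black.
That leaves Frank = purple.
Omar's domain is down to {brown}, so Omar = brown.

Erin=orange, Frank=purple, Kira=blue, Omar=brown, Grace=grey, Nate=black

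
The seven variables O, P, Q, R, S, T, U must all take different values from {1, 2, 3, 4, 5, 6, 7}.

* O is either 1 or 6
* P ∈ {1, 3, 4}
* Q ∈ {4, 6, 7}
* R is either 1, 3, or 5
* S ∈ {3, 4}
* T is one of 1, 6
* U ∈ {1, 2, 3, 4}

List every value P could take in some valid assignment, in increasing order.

The 7 variables together cover exactly {1, 2, 3, 4, 5, 6, 7} — 7 values for 7 variables — and 2 appears only in U's list, so U = 2.
The 6 still-open variables draw from only 6 values {1, 3, 4, 5, 6, 7}, so each is used; only R can be 5, hence R = 5.
Among the 5 still-open variables, 7 fits only Q (and all 5 values in {1, 3, 4, 6, 7} must be used), so Q = 7.
The 2 variables O and T are confined to {1, 6}, which locks those values in; drop them from P.
No further eliminations apply; P can still be any of 3, 4.

3, 4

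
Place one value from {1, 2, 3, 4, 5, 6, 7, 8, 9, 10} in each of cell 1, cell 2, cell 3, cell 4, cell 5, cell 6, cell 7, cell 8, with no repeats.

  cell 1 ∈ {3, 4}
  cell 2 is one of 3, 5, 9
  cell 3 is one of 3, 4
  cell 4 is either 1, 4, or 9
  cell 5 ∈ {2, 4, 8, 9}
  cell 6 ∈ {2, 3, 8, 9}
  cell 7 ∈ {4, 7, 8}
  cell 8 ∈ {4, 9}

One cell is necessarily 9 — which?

Among the 8 variables, 1 fits only cell 4 (and all 8 values in {1, 2, 3, 4, 5, 7, 8, 9} must be used), so cell 4 = 1.
The 7 still-open variables draw from only 7 values {2, 3, 4, 5, 7, 8, 9}, so each is used; only cell 2 can be 5, hence cell 2 = 5.
Among the 6 still-open variables, 7 fits only cell 7 (and all 6 values in {2, 3, 4, 7, 8, 9} must be used), so cell 7 = 7.
The 2 variables cell 1 and cell 3 are confined to {3, 4}, which locks those values in; drop them from cell 5, cell 6, cell 8.
So 9 goes to cell 8.

cell 8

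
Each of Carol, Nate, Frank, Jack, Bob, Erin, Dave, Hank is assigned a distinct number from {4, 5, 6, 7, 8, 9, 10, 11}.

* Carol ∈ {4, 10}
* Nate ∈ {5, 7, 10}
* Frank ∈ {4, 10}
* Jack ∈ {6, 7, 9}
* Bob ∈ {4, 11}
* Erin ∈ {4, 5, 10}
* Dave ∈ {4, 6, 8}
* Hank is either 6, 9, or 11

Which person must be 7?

Nate

The 8 variables draw from only 8 values {4, 5, 6, 7, 8, 9, 10, 11}, so each is used; only Dave can be 8, hence Dave = 8.
The 2 variables Carol and Frank are confined to {4, 10}, which locks those values in; drop them from Nate, Bob, Erin.
Bob must be 11 (only option left). So Hank can't be 11.
Erin's domain is down to {5}, so Erin = 5. So Nate can't be 5.
So 7 goes to Nate.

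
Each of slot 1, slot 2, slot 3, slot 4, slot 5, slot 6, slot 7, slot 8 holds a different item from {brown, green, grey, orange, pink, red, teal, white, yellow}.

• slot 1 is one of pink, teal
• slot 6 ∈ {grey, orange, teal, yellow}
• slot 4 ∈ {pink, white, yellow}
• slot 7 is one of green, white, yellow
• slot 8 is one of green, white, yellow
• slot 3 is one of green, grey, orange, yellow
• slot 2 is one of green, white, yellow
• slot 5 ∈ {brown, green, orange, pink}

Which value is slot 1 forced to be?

teal

The 8 variables draw from only 8 values {brown, green, grey, orange, pink, teal, white, yellow}, so each is used; only slot 5 can be brown, hence slot 5 = brown.
The 3 variables slot 2, slot 7, slot 8 are confined to {green, white, yellow}, which locks those values in; drop them from slot 3, slot 4, slot 6.
That leaves slot 4 = pink. Eliminate pink elsewhere: slot 1.
So slot 1 = teal.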